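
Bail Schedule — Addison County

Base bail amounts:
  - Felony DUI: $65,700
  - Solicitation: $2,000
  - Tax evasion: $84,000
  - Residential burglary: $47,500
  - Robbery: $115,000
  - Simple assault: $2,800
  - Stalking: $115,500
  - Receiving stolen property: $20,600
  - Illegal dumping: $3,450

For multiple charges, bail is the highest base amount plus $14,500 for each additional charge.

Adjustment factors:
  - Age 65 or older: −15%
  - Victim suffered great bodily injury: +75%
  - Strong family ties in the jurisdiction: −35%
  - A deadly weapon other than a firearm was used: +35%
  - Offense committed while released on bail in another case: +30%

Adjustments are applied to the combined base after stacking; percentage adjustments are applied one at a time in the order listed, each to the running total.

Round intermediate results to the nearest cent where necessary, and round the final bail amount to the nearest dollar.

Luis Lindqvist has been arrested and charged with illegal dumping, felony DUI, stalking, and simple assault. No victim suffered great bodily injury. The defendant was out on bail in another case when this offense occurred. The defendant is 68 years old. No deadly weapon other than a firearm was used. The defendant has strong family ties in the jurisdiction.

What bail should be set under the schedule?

$114,202

Base amounts from the schedule: illegal dumping $3,450; felony DUI $65,700; stalking $115,500; simple assault $2,800.
Stacking rule: highest base plus $14,500 per additional charge. Highest is stalking at $115,500; 3 additional charges → +$43,500. Combined base = $159,000.
Age 65 or older (−15%): $159,000 × 0.85 = $135,150.
Strong family ties in the jurisdiction (−35%): $135,150 × 0.65 = $87,847.50.
Offense committed while released on bail in another case (+30%): $87,847.50 × 1.3 = $114,201.75.
Rounded to the nearest dollar: $114,202.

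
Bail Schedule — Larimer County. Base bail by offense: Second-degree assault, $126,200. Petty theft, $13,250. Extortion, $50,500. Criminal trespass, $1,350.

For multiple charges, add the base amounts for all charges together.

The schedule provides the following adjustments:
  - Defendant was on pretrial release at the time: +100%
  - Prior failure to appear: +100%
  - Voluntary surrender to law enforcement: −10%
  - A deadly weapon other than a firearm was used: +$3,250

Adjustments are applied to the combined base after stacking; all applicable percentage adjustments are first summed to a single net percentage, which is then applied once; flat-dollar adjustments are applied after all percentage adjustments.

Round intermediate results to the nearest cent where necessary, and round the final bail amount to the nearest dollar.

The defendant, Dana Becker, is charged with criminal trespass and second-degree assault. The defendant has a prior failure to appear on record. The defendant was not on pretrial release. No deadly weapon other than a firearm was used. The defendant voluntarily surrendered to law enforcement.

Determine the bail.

$242,345

Base amounts from the schedule: criminal trespass $1,350; second-degree assault $126,200.
Stacking rule: sum of all bases. $1,350 + $126,200 = $127,550.
Net percentage adjustment: +100% −10% = +90%. $127,550 × 1.9 = $242,345.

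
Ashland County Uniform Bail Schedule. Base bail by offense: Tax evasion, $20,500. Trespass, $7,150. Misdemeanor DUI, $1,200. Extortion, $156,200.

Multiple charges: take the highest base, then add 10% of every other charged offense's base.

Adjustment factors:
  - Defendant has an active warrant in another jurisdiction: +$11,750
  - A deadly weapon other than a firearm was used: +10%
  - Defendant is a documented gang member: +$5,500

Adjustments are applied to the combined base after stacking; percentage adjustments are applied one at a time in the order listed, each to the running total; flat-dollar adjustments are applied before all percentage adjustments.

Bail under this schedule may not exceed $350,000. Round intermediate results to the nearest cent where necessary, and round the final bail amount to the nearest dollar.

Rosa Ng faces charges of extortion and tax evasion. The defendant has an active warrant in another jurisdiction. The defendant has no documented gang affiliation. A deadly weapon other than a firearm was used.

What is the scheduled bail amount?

$187,000

Base amounts from the schedule: extortion $156,200; tax evasion $20,500.
Stacking rule: highest base plus 10% of each additional charge. Highest is extortion at $156,200. Additional: $20,500 × 10% = $2,050. Combined base = $156,200 + $2,050 = $158,250.
Defendant has an active warrant in another jurisdiction (+$11,750 flat): $158,250 + $11,750 = $170,000.
A deadly weapon other than a firearm was used (+10%): $170,000 × 1.1 = $187,000.
$187,000 is within the $350,000 maximum.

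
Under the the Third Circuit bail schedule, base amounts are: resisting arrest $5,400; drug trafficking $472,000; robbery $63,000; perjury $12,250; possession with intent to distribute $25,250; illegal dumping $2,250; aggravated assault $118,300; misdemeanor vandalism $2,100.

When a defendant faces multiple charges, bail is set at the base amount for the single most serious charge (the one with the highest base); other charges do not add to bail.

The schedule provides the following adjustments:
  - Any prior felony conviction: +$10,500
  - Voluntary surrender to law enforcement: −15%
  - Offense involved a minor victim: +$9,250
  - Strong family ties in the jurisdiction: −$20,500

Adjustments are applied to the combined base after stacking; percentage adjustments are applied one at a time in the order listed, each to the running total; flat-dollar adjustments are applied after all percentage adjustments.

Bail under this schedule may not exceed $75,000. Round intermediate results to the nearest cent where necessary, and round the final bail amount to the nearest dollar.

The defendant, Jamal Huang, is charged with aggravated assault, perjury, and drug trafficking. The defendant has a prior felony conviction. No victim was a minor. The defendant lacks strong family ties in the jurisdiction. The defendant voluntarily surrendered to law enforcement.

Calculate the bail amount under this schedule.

$75,000

Base amounts from the schedule: aggravated assault $118,300; perjury $12,250; drug trafficking $472,000.
Stacking rule: use the highest base only. Highest is drug trafficking at $472,000. Combined base = $472,000.
Voluntary surrender to law enforcement (−15%): $472,000 × 0.85 = $401,200.
Any prior felony conviction (+$10,500 flat): $401,200 + $10,500 = $411,700.
Result $411,700 exceeds the maximum of $75,000; bail is capped at $75,000.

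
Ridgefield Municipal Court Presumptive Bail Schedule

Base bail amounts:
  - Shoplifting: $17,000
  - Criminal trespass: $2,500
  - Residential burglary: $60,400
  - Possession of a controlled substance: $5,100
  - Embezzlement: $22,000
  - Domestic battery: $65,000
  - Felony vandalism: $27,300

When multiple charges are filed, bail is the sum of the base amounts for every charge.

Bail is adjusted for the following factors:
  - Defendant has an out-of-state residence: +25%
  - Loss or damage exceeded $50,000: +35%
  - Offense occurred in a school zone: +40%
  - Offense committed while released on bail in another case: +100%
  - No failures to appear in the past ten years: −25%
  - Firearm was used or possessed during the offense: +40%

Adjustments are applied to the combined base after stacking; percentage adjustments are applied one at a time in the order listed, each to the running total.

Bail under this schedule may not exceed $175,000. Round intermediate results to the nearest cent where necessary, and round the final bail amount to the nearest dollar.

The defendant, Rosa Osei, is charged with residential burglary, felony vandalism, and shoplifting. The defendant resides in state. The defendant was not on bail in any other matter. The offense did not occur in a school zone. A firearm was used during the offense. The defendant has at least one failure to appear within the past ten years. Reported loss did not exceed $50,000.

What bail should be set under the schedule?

Base amounts from the schedule: residential burglary $60,400; felony vandalism $27,300; shoplifting $17,000.
Stacking rule: sum of all bases. $60,400 + $27,300 + $17,000 = $104,700.
Firearm was used or possessed during the offense (+40%): $104,700 × 1.4 = $146,580.
$146,580 is within the $175,000 maximum.

$146,580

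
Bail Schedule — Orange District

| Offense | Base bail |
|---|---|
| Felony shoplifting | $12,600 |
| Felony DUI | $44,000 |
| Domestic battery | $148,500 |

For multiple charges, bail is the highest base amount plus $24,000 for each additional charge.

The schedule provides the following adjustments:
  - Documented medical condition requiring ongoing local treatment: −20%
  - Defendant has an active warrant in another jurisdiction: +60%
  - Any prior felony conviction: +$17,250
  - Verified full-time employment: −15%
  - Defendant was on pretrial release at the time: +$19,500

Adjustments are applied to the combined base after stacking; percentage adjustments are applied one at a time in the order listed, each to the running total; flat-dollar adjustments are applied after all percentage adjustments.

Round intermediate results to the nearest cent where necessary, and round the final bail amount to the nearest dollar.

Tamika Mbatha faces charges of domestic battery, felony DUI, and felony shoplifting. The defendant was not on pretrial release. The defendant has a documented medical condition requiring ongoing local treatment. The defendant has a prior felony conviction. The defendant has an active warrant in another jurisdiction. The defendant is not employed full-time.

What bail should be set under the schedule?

Base amounts from the schedule: domestic battery $148,500; felony DUI $44,000; felony shoplifting $12,600.
Stacking rule: highest base plus $24,000 per additional charge. Highest is domestic battery at $148,500; 2 additional charges → +$48,000. Combined base = $196,500.
Documented medical condition requiring ongoing local treatment (−20%): $196,500 × 0.8 = $157,200.
Defendant has an active warrant in another jurisdiction (+60%): $157,200 × 1.6 = $251,520.
Any prior felony conviction (+$17,250 flat): $251,520 + $17,250 = $268,770.

$268,770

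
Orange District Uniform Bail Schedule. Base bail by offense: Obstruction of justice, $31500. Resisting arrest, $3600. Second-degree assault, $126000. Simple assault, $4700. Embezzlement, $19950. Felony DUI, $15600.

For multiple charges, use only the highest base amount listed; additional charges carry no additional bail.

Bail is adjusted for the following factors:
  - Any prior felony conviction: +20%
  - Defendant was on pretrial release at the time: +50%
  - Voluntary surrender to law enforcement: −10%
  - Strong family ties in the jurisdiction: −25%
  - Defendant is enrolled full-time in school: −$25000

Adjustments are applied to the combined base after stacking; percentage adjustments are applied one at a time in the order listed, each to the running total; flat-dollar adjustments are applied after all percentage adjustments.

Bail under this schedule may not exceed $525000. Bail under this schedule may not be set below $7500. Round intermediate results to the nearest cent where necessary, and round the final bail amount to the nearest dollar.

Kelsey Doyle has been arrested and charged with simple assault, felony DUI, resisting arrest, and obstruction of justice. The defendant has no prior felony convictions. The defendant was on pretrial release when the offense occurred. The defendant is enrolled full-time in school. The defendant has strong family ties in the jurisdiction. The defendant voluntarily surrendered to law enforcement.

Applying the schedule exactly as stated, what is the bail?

$7500

Base amounts from the schedule: simple assault $4700; felony DUI $15600; resisting arrest $3600; obstruction of justice $31500.
Stacking rule: use the highest base only. Highest is obstruction of justice at $31500. Combined base = $31500.
Defendant was on pretrial release at the time (+50%): $31500 × 1.5 = $47250.
Voluntary surrender to law enforcement (−10%): $47250 × 0.9 = $42525.
Strong family ties in the jurisdiction (−25%): $42525 × 0.75 = $31893.75.
Defendant is enrolled full-time in school (−$25000 flat): $31893.75 − $25000 = $6893.75.
$6893.75 is within the $525000 maximum.
Result $6893.75 is below the minimum of $7500; bail is set at the minimum $7500.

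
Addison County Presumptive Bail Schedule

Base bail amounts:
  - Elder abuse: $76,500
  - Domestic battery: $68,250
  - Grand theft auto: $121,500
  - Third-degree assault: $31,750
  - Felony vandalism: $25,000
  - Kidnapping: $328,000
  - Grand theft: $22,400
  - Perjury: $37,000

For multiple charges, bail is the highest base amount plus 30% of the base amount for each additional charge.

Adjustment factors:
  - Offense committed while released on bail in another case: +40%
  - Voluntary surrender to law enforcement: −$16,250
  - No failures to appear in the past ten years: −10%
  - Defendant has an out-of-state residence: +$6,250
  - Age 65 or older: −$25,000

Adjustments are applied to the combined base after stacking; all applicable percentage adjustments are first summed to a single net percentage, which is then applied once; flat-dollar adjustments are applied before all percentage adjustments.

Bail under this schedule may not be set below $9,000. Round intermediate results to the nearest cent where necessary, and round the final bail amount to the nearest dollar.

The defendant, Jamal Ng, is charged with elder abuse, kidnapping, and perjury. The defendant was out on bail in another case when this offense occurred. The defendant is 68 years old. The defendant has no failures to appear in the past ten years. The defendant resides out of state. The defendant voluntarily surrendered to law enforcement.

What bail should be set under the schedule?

$425,165

Base amounts from the schedule: elder abuse $76,500; kidnapping $328,000; perjury $37,000.
Stacking rule: highest base plus 30% of each additional charge. Highest is kidnapping at $328,000. Additional: $76,500 × 30% = $22,950; $37,000 × 30% = $11,100. Combined base = $328,000 + $34,050 = $362,050.
Voluntary surrender to law enforcement (−$16,250 flat): $362,050 − $16,250 = $345,800.
Defendant has an out-of-state residence (+$6,250 flat): $345,800 + $6,250 = $352,050.
Age 65 or older (−$25,000 flat): $352,050 − $25,000 = $327,050.
Net percentage adjustment: +40% −10% = +30%. $327,050 × 1.3 = $425,165.
$425,165 is at or above the $9,000 minimum.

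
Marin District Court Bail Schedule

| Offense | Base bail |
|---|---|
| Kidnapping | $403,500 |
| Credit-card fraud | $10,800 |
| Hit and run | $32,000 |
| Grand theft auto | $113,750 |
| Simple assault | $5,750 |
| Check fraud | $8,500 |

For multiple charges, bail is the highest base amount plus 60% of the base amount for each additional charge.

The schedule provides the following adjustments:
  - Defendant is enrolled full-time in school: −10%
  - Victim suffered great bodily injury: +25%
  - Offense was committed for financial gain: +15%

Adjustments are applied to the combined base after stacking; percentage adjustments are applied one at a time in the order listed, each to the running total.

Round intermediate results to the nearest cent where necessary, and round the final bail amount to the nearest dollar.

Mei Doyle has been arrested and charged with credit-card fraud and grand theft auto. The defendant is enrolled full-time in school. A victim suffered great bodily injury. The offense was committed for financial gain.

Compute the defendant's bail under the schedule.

$155,548

Base amounts from the schedule: credit-card fraud $10,800; grand theft auto $113,750.
Stacking rule: highest base plus 60% of each additional charge. Highest is grand theft auto at $113,750. Additional: $10,800 × 60% = $6,480. Combined base = $113,750 + $6,480 = $120,230.
Defendant is enrolled full-time in school (−10%): $120,230 × 0.9 = $108,207.
Victim suffered great bodily injury (+25%): $108,207 × 1.25 = $135,258.75.
Offense was committed for financial gain (+15%): $135,258.75 × 1.15 = $155,547.56.
Rounded to the nearest dollar: $155,548.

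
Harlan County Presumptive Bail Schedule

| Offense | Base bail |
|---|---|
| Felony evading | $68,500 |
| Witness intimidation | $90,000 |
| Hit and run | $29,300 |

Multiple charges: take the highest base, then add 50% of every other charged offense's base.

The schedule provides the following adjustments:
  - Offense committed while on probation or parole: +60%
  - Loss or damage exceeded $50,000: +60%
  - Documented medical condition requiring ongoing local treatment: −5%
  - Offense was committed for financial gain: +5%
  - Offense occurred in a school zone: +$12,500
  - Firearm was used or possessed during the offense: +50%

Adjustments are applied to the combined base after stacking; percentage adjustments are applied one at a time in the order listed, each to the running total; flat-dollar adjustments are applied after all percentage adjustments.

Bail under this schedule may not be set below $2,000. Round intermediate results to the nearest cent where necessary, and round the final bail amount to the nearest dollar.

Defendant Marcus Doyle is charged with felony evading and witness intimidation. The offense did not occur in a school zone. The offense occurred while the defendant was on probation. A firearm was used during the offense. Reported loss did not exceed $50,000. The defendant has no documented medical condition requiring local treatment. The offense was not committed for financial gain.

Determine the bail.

Base amounts from the schedule: felony evading $68,500; witness intimidation $90,000.
Stacking rule: highest base plus 50% of each additional charge. Highest is witness intimidation at $90,000. Additional: $68,500 × 50% = $34,250. Combined base = $90,000 + $34,250 = $124,250.
Offense committed while on probation or parole (+60%): $124,250 × 1.6 = $198,800.
Firearm was used or possessed during the offense (+50%): $198,800 × 1.5 = $298,200.
$298,200 is at or above the $2,000 minimum.

$298,200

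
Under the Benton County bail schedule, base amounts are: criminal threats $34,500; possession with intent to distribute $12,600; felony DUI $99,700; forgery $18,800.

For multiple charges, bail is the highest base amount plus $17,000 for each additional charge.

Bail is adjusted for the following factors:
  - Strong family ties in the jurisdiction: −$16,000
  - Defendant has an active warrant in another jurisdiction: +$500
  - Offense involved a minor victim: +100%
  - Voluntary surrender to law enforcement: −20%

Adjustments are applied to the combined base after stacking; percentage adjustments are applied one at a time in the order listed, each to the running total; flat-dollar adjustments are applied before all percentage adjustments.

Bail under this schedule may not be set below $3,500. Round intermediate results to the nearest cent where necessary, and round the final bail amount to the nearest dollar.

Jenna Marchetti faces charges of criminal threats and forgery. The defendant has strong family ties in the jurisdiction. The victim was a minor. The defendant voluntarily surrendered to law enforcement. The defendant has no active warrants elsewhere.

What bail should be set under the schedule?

Base amounts from the schedule: criminal threats $34,500; forgery $18,800.
Stacking rule: highest base plus $17,000 per additional charge. Highest is criminal threats at $34,500; 1 additional charge → +$17,000. Combined base = $51,500.
Strong family ties in the jurisdiction (−$16,000 flat): $51,500 − $16,000 = $35,500.
Offense involved a minor victim (+100%): $35,500 × 2 = $71,000.
Voluntary surrender to law enforcement (−20%): $71,000 × 0.8 = $56,800.
$56,800 is at or above the $3,500 minimum.

$56,800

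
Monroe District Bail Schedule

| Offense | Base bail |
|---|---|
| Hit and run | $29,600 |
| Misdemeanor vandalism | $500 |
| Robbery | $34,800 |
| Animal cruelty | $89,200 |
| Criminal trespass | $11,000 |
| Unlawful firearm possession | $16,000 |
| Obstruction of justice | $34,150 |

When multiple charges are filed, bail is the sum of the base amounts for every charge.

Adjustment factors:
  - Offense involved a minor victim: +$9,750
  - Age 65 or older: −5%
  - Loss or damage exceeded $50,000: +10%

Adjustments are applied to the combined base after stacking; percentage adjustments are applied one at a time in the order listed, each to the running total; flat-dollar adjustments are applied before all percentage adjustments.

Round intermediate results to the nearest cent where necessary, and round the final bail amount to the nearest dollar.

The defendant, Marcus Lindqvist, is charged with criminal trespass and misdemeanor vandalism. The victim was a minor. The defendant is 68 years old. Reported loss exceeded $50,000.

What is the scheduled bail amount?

$22,206

Base amounts from the schedule: criminal trespass $11,000; misdemeanor vandalism $500.
Stacking rule: sum of all bases. $11,000 + $500 = $11,500.
Offense involved a minor victim (+$9,750 flat): $11,500 + $9,750 = $21,250.
Age 65 or older (−5%): $21,250 × 0.95 = $20,187.50.
Loss or damage exceeded $50,000 (+10%): $20,187.50 × 1.1 = $22,206.25.
Rounded to the nearest dollar: $22,206.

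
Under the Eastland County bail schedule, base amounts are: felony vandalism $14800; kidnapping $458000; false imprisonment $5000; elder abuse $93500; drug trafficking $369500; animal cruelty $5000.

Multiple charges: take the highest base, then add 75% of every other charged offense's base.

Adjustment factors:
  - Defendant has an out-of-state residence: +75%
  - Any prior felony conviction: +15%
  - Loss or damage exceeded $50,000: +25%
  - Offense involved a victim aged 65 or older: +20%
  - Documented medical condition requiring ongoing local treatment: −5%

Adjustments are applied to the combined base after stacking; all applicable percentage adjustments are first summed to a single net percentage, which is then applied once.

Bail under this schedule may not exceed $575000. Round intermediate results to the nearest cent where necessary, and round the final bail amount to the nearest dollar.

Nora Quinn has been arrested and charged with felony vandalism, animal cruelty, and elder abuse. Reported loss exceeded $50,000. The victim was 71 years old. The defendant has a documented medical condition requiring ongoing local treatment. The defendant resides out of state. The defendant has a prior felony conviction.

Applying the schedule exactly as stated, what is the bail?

Base amounts from the schedule: felony vandalism $14800; animal cruelty $5000; elder abuse $93500.
Stacking rule: highest base plus 75% of each additional charge. Highest is elder abuse at $93500. Additional: $14800 × 75% = $11100; $5000 × 75% = $3750. Combined base = $93500 + $14850 = $108350.
Net percentage adjustment: +75% +15% +25% +20% −5% = +130%. $108350 × 2.3 = $249205.
$249205 is within the $575000 maximum.

$249205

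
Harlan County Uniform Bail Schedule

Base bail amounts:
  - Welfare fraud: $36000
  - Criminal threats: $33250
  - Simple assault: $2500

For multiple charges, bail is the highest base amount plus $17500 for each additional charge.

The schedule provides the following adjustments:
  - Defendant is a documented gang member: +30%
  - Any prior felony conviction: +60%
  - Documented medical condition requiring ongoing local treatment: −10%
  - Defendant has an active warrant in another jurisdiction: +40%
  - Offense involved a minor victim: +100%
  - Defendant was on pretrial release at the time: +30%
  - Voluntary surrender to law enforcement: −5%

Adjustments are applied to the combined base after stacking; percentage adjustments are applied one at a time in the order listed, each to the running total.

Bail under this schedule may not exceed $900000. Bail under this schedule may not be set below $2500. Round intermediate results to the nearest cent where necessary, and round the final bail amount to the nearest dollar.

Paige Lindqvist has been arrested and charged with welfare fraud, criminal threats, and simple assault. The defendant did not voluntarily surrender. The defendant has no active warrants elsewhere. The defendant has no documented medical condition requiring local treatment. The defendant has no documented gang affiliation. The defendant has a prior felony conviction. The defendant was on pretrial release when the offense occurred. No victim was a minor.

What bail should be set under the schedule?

Base amounts from the schedule: welfare fraud $36000; criminal threats $33250; simple assault $2500.
Stacking rule: highest base plus $17500 per additional charge. Highest is welfare fraud at $36000; 2 additional charges → +$35000. Combined base = $71000.
Any prior felony conviction (+60%): $71000 × 1.6 = $113600.
Defendant was on pretrial release at the time (+30%): $113600 × 1.3 = $147680.
$147680 is within the $900000 maximum.
$147680 is at or above the $2500 minimum.

$147680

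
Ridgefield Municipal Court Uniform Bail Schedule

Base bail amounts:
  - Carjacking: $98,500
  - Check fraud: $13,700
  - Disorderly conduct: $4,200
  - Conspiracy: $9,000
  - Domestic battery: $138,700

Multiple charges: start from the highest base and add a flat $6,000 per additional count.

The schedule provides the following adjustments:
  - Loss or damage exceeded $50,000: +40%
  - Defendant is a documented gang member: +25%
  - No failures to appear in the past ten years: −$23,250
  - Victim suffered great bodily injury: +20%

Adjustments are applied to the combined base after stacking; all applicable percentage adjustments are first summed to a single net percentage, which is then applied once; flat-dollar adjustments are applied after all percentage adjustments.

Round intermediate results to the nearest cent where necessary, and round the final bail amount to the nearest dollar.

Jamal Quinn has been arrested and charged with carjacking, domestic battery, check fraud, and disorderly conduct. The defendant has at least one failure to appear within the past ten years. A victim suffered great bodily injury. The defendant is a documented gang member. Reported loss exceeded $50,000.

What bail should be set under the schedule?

Base amounts from the schedule: carjacking $98,500; domestic battery $138,700; check fraud $13,700; disorderly conduct $4,200.
Stacking rule: highest base plus $6,000 per additional charge. Highest is domestic battery at $138,700; 3 additional charges → +$18,000. Combined base = $156,700.
Net percentage adjustment: +40% +25% +20% = +85%. $156,700 × 1.85 = $289,895.

$289,895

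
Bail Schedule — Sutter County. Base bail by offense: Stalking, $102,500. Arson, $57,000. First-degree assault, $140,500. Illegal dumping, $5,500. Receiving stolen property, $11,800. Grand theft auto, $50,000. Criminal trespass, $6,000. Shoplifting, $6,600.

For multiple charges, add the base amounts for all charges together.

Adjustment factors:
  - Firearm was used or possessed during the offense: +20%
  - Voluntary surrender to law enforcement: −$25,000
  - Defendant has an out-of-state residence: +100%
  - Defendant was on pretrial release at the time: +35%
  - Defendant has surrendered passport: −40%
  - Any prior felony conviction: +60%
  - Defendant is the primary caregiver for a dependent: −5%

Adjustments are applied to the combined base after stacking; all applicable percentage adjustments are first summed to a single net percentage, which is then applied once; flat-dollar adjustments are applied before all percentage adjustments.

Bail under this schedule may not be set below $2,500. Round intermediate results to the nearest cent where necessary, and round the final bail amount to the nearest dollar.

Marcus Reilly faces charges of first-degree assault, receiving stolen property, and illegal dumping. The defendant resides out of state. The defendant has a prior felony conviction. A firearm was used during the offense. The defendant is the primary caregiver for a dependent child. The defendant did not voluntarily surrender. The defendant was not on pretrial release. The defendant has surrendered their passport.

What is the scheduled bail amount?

Base amounts from the schedule: first-degree assault $140,500; receiving stolen property $11,800; illegal dumping $5,500.
Stacking rule: sum of all bases. $140,500 + $11,800 + $5,500 = $157,800.
Net percentage adjustment: +20% +100% −40% +60% −5% = +135%. $157,800 × 2.35 = $370,830.
$370,830 is at or above the $2,500 minimum.

$370,830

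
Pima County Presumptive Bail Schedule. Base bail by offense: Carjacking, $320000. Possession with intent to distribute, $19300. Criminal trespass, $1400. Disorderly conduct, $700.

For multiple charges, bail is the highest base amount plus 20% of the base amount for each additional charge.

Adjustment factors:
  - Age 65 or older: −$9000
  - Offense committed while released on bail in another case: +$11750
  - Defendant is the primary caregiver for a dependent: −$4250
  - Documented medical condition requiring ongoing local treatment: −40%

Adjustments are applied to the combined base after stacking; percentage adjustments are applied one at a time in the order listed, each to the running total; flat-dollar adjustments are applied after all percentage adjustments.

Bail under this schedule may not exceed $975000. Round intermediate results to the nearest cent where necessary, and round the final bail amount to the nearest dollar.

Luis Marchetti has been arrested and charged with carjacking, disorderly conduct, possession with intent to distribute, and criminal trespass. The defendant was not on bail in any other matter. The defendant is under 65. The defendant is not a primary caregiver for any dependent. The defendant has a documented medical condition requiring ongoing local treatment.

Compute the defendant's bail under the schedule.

$194568

Base amounts from the schedule: carjacking $320000; disorderly conduct $700; possession with intent to distribute $19300; criminal trespass $1400.
Stacking rule: highest base plus 20% of each additional charge. Highest is carjacking at $320000. Additional: $700 × 20% = $140; $19300 × 20% = $3860; $1400 × 20% = $280. Combined base = $320000 + $4280 = $324280.
Documented medical condition requiring ongoing local treatment (−40%): $324280 × 0.6 = $194568.
$194568 is within the $975000 maximum.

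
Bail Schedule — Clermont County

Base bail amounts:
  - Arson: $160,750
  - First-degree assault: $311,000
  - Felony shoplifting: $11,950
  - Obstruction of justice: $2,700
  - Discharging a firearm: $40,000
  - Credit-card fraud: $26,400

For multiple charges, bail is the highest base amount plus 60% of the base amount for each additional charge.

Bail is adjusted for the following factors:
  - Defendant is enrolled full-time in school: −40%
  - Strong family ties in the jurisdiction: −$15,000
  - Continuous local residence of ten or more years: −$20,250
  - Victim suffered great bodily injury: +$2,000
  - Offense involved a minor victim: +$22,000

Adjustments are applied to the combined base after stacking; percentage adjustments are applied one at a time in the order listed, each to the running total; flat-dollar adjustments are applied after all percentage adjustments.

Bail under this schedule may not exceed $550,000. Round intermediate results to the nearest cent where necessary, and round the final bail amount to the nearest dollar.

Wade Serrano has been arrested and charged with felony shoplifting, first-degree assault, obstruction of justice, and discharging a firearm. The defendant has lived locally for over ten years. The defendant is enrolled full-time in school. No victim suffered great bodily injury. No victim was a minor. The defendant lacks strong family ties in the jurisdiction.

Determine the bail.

Base amounts from the schedule: felony shoplifting $11,950; first-degree assault $311,000; obstruction of justice $2,700; discharging a firearm $40,000.
Stacking rule: highest base plus 60% of each additional charge. Highest is first-degree assault at $311,000. Additional: $11,950 × 60% = $7,170; $2,700 × 60% = $1,620; $40,000 × 60% = $24,000. Combined base = $311,000 + $32,790 = $343,790.
Defendant is enrolled full-time in school (−40%): $343,790 × 0.6 = $206,274.
Continuous local residence of ten or more years (−$20,250 flat): $206,274 − $20,250 = $186,024.
$186,024 is within the $550,000 maximum.

$186,024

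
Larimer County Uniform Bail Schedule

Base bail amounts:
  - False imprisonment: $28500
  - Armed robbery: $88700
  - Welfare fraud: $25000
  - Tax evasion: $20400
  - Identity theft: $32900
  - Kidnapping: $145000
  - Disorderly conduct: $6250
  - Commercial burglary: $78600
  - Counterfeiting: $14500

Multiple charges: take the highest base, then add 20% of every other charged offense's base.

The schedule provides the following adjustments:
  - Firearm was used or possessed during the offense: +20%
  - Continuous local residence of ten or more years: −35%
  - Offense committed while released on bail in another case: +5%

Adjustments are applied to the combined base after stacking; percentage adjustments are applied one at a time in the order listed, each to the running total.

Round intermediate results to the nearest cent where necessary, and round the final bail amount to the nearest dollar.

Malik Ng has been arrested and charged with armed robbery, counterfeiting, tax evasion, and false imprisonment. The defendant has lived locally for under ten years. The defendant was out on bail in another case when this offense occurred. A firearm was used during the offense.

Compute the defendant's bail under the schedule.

Base amounts from the schedule: armed robbery $88700; counterfeiting $14500; tax evasion $20400; false imprisonment $28500.
Stacking rule: highest base plus 20% of each additional charge. Highest is armed robbery at $88700. Additional: $14500 × 20% = $2900; $20400 × 20% = $4080; $28500 × 20% = $5700. Combined base = $88700 + $12680 = $101380.
Firearm was used or possessed during the offense (+20%): $101380 × 1.2 = $121656.
Offense committed while released on bail in another case (+5%): $121656 × 1.05 = $127738.80.
Rounded to the nearest dollar: $127739.

$127739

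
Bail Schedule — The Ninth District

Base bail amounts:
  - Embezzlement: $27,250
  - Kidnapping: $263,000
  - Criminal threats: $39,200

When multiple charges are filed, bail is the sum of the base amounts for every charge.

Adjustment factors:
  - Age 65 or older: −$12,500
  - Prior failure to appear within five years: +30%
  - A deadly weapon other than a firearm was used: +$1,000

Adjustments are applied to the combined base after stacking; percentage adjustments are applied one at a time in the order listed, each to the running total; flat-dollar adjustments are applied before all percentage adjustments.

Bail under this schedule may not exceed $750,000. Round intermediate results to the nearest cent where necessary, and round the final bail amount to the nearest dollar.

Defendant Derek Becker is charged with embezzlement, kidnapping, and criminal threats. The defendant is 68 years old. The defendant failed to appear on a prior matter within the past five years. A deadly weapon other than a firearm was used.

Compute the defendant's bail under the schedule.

$413,335

Base amounts from the schedule: embezzlement $27,250; kidnapping $263,000; criminal threats $39,200.
Stacking rule: sum of all bases. $27,250 + $263,000 + $39,200 = $329,450.
Age 65 or older (−$12,500 flat): $329,450 − $12,500 = $316,950.
A deadly weapon other than a firearm was used (+$1,000 flat): $316,950 + $1,000 = $317,950.
Prior failure to appear within five years (+30%): $317,950 × 1.3 = $413,335.
$413,335 is within the $750,000 maximum.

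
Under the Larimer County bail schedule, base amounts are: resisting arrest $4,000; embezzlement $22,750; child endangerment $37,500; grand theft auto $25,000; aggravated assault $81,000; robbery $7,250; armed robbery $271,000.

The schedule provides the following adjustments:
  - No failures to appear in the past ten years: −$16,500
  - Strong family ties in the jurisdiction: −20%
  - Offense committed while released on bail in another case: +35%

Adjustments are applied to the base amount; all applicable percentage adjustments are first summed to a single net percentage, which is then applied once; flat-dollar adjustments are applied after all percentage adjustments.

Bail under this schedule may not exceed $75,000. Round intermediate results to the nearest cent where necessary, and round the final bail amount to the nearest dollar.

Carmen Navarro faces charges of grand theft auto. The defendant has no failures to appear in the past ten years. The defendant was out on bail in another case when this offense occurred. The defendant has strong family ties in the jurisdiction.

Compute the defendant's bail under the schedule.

Base amounts from the schedule: grand theft auto $25,000.
Single charge. Combined base = $25,000.
Net percentage adjustment: −20% +35% = +15%. $25,000 × 1.15 = $28,750.
No failures to appear in the past ten years (−$16,500 flat): $28,750 − $16,500 = $12,250.
$12,250 is within the $75,000 maximum.

$12,250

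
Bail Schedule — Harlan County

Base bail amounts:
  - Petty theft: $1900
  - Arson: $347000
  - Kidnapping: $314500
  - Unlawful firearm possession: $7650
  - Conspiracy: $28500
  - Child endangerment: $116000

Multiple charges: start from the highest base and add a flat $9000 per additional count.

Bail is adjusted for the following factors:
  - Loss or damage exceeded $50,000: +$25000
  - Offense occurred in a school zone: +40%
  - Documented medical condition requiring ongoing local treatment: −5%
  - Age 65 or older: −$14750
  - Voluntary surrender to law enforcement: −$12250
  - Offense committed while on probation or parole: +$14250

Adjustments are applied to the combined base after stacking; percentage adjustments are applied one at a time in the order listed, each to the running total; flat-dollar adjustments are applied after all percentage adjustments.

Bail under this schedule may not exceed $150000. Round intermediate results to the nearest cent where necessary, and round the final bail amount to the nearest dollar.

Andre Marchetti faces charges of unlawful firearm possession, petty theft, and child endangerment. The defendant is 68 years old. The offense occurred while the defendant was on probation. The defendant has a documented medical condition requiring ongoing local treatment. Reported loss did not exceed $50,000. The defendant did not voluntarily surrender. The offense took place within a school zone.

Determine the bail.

$150000

Base amounts from the schedule: unlawful firearm possession $7650; petty theft $1900; child endangerment $116000.
Stacking rule: highest base plus $9000 per additional charge. Highest is child endangerment at $116000; 2 additional charges → +$18000. Combined base = $134000.
Offense occurred in a school zone (+40%): $134000 × 1.4 = $187600.
Documented medical condition requiring ongoing local treatment (−5%): $187600 × 0.95 = $178220.
Age 65 or older (−$14750 flat): $178220 − $14750 = $163470.
Offense committed while on probation or parole (+$14250 flat): $163470 + $14250 = $177720.
Result $177720 exceeds the maximum of $150000; bail is capped at $150000.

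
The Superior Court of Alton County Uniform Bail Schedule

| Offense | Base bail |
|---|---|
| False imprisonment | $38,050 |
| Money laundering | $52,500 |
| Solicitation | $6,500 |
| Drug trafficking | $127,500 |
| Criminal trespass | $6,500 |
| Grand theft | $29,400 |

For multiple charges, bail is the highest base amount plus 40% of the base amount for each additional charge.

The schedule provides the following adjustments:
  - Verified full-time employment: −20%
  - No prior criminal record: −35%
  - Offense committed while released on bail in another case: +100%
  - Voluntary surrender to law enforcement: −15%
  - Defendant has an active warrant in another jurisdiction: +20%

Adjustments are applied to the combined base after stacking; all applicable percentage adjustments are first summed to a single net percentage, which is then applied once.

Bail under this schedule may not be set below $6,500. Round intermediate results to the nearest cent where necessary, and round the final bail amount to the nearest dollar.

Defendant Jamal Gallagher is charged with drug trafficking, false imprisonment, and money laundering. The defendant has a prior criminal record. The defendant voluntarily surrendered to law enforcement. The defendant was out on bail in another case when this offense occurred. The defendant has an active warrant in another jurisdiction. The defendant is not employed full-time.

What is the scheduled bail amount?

$335,626

Base amounts from the schedule: drug trafficking $127,500; false imprisonment $38,050; money laundering $52,500.
Stacking rule: highest base plus 40% of each additional charge. Highest is drug trafficking at $127,500. Additional: $38,050 × 40% = $15,220; $52,500 × 40% = $21,000. Combined base = $127,500 + $36,220 = $163,720.
Net percentage adjustment: +100% −15% +20% = +105%. $163,720 × 2.05 = $335,626.
$335,626 is at or above the $6,500 minimum.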